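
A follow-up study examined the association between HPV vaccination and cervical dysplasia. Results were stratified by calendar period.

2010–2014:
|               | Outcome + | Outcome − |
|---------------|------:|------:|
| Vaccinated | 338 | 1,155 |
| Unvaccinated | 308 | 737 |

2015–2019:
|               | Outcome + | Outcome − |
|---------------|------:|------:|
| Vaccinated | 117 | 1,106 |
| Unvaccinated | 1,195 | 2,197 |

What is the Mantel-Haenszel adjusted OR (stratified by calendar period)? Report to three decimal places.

0.361

OR_MH = Σ(aᵢdᵢ/nᵢ) / Σ(bᵢcᵢ/nᵢ), where nᵢ is the stratum total.
Stratum 1 (2010–2014): n = 2538; a·d/n = 338·737/2538 = 98.1505; b·c/n = 1155·308/2538 = 140.1655
Stratum 2 (2015–2019): n = 4615; a·d/n = 117·2197/4615 = 55.6986; b·c/n = 1106·1195/4615 = 286.3857
OR_MH = (98.1505 + 55.6986) / (140.1655 + 286.3857) = 153.8491 / 426.5512 = 0.36068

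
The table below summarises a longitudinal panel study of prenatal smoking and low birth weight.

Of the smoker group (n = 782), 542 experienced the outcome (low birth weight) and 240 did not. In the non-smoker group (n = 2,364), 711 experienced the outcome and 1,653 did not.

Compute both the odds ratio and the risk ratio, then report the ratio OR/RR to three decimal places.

2.278

From the description: a = 542, b = 240, c = 711, d = 1653.
OR = (542·1653)/(240·711) = 895926/170640 = 5.25039
Risk in exposed = 542/782 = 0.69309; risk in unexposed = 711/2364 = 0.30076; RR = 2.30447
OR/RR = 5.25039 / 2.30447 = 2.27835
The outcome is not rare, so the OR lies further from 1 than the RR.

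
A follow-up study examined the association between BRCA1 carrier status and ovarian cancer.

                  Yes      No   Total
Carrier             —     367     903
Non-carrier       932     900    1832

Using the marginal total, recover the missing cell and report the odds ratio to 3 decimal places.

The missing cell is in the exposed row: 903 − 367 = 536.
So a = 536, b = 367, c = 932, d = 900.
OR = (a·d)/(b·c) = (536 × 900) / (367 × 932) = 482400 / 342044 = 1.41034

1.410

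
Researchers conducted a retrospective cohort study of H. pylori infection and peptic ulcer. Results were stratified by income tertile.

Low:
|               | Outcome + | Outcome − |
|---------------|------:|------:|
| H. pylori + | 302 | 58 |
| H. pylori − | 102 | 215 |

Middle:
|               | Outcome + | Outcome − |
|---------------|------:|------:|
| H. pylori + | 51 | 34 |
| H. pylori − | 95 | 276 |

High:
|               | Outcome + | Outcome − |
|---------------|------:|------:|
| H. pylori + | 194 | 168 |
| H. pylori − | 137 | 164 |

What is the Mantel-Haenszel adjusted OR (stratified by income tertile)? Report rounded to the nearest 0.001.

OR_MH = Σ(aᵢdᵢ/nᵢ) / Σ(bᵢcᵢ/nᵢ), where nᵢ is the stratum total.
Stratum 1 (Low): n = 677; a·d/n = 302·215/677 = 95.9084; b·c/n = 58·102/677 = 8.7386
Stratum 2 (Middle): n = 456; a·d/n = 51·276/456 = 30.8684; b·c/n = 34·95/456 = 7.0833
Stratum 3 (High): n = 663; a·d/n = 194·164/663 = 47.9879; b·c/n = 168·137/663 = 34.7149
OR_MH = (95.9084 + 30.8684 + 47.9879) / (8.7386 + 7.0833 + 34.7149) = 174.7648 / 50.5368 = 3.45817

3.458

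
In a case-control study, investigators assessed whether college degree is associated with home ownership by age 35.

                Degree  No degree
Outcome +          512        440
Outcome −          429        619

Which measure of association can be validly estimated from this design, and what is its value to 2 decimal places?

Reading the table with exposure as columns: a = 512 (Degree, case), b = 429 (Degree, non-case), c = 440 (No degree, case), d = 619.
This is a case-control study: participants were sampled on outcome status, so risks in the source population cannot be estimated directly — relative risk is not valid here. The odds ratio is the appropriate measure.
OR = (a·d)/(b·c) = (512 × 619) / (429 × 440) = 316928 / 188760 = 1.67900

1.68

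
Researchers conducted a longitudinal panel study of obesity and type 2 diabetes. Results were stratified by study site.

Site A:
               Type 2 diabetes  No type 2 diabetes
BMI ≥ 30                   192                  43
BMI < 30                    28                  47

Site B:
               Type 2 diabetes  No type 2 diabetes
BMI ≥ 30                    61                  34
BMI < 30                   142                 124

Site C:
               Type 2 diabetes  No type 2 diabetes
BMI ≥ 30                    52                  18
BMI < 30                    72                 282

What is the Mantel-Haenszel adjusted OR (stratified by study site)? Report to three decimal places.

OR_MH = Σ(aᵢdᵢ/nᵢ) / Σ(bᵢcᵢ/nᵢ), where nᵢ is the stratum total.
Stratum 1 (Site A): n = 310; a·d/n = 192·47/310 = 29.1097; b·c/n = 43·28/310 = 3.8839
Stratum 2 (Site B): n = 361; a·d/n = 61·124/361 = 20.9529; b·c/n = 34·142/361 = 13.3740
Stratum 3 (Site C): n = 424; a·d/n = 52·282/424 = 34.5849; b·c/n = 18·72/424 = 3.0566
OR_MH = (29.1097 + 20.9529 + 34.5849) / (3.8839 + 13.3740 + 3.0566) = 84.6475 / 20.3144 = 4.16686

4.167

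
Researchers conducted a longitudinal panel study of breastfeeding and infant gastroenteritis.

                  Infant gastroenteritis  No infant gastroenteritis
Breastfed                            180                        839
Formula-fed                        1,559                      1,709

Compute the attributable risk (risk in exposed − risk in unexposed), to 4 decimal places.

-0.3004

Cells: a = 180, b = 839, c = 1559, d = 1709.
Risk in exposed = 180/1019 = 0.176644; risk in unexposed = 1559/3268 = 0.477050.
Risk difference = 0.176644 − 0.477050 = -0.300406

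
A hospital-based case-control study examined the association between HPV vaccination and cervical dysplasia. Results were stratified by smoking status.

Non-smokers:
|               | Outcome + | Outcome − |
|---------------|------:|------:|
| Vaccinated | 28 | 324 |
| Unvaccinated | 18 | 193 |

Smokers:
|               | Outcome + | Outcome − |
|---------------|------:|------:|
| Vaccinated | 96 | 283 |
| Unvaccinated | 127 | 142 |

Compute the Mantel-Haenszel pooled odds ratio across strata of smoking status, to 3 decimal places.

OR_MH = Σ(aᵢdᵢ/nᵢ) / Σ(bᵢcᵢ/nᵢ), where nᵢ is the stratum total.
Stratum 1 (Non-smokers): n = 563; a·d/n = 28·193/563 = 9.5986; b·c/n = 324·18/563 = 10.3588
Stratum 2 (Smokers): n = 648; a·d/n = 96·142/648 = 21.0370; b·c/n = 283·127/648 = 55.4645
OR_MH = (9.5986 + 21.0370) / (10.3588 + 55.4645) = 30.6356 / 65.8233 = 0.46542

0.465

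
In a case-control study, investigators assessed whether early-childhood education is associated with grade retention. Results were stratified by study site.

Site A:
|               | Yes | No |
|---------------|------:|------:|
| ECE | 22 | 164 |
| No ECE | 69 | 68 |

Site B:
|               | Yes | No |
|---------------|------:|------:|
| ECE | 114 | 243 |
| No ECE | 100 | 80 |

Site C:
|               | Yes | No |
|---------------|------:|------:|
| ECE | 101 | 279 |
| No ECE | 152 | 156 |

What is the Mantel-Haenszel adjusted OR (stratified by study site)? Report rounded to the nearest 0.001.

0.314

OR_MH = Σ(aᵢdᵢ/nᵢ) / Σ(bᵢcᵢ/nᵢ), where nᵢ is the stratum total.
Stratum 1 (Site A): n = 323; a·d/n = 22·68/323 = 4.6316; b·c/n = 164·69/323 = 35.0341
Stratum 2 (Site B): n = 537; a·d/n = 114·80/537 = 16.9832; b·c/n = 243·100/537 = 45.2514
Stratum 3 (Site C): n = 688; a·d/n = 101·156/688 = 22.9012; b·c/n = 279·152/688 = 61.6395
OR_MH = (4.6316 + 16.9832 + 22.9012) / (35.0341 + 45.2514 + 61.6395) = 44.5160 / 141.9250 = 0.31366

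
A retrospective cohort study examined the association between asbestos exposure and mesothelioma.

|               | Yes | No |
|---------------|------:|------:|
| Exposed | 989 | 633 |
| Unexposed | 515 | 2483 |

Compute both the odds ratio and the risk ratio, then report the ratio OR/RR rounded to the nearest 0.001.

2.122

Cells: a = 989, b = 633, c = 515, d = 2483.
OR = (989·2483)/(633·515) = 2455687/325995 = 7.53290
Risk in exposed = 989/1622 = 0.60974; risk in unexposed = 515/2998 = 0.17178; RR = 3.54952
OR/RR = 7.53290 / 3.54952 = 2.12223
The outcome is not rare, so the OR lies further from 1 than the RR.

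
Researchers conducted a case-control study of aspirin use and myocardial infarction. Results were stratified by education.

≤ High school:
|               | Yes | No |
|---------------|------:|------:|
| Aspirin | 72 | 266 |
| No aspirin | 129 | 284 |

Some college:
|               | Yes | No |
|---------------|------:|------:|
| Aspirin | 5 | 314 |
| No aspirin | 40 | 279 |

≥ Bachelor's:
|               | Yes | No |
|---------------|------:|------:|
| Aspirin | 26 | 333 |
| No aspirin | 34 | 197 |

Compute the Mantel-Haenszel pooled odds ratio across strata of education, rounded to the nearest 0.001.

OR_MH = Σ(aᵢdᵢ/nᵢ) / Σ(bᵢcᵢ/nᵢ), where nᵢ is the stratum total.
Stratum 1 (≤ High school): n = 751; a·d/n = 72·284/751 = 27.2277; b·c/n = 266·129/751 = 45.6911
Stratum 2 (Some college): n = 638; a·d/n = 5·279/638 = 2.1865; b·c/n = 314·40/638 = 19.6865
Stratum 3 (≥ Bachelor's): n = 590; a·d/n = 26·197/590 = 8.6814; b·c/n = 333·34/590 = 19.1898
OR_MH = (27.2277 + 2.1865 + 8.6814) / (45.6911 + 19.6865 + 19.1898) = 38.0956 / 84.5674 = 0.45048

0.450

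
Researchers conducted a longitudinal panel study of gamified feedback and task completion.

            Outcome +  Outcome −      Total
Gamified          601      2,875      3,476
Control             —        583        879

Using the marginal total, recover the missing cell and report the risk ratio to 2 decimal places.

0.51

The missing cell is in the unexposed row: 879 − 583 = 296.
So a = 601, b = 2875, c = 296, d = 583.
RR = [a/(a+b)] / [c/(c+d)] = (601/3476) / (296/879) = 0.17290/0.33675 = 0.51344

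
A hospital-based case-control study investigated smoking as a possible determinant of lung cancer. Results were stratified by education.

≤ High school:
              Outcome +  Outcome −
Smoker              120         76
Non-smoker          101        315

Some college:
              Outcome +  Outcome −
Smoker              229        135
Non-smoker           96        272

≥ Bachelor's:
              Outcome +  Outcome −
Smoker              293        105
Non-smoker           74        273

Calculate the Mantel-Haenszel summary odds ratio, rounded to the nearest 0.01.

6.25

OR_MH = Σ(aᵢdᵢ/nᵢ) / Σ(bᵢcᵢ/nᵢ), where nᵢ is the stratum total.
Stratum 1 (≤ High school): n = 612; a·d/n = 120·315/612 = 61.7647; b·c/n = 76·101/612 = 12.5425
Stratum 2 (Some college): n = 732; a·d/n = 229·272/732 = 85.0929; b·c/n = 135·96/732 = 17.7049
Stratum 3 (≥ Bachelor's): n = 745; a·d/n = 293·273/745 = 107.3678; b·c/n = 105·74/745 = 10.4295
OR_MH = (61.7647 + 85.0929 + 107.3678) / (12.5425 + 17.7049 + 10.4295) = 254.2254 / 40.6769 = 6.24987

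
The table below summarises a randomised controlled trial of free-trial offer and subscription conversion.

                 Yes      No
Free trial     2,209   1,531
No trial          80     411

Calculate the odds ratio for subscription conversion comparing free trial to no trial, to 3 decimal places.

Cells: a = 2209, b = 1531, c = 80, d = 411.
OR = (a·d)/(b·c) = (2209 × 411) / (1531 × 80) = 907899 / 122480 = 7.41263
The odds of subscription conversion are about 7.41 times as high in the free trial group.

7.413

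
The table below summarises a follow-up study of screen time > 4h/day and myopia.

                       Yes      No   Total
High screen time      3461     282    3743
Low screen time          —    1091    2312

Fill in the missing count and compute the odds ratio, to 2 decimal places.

The missing cell is in the unexposed row: 2312 − 1091 = 1221.
So a = 3461, b = 282, c = 1221, d = 1091.
OR = (a·d)/(b·c) = (3461 × 1091) / (282 × 1221) = 3775951 / 344322 = 10.96634

10.97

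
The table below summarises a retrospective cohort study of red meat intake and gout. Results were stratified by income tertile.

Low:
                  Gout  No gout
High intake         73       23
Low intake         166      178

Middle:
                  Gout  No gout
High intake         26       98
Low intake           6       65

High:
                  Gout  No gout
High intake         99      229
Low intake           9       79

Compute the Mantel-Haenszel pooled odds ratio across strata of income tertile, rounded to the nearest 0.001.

OR_MH = Σ(aᵢdᵢ/nᵢ) / Σ(bᵢcᵢ/nᵢ), where nᵢ is the stratum total.
Stratum 1 (Low): n = 440; a·d/n = 73·178/440 = 29.5318; b·c/n = 23·166/440 = 8.6773
Stratum 2 (Middle): n = 195; a·d/n = 26·65/195 = 8.6667; b·c/n = 98·6/195 = 3.0154
Stratum 3 (High): n = 416; a·d/n = 99·79/416 = 18.8005; b·c/n = 229·9/416 = 4.9543
OR_MH = (29.5318 + 8.6667 + 18.8005) / (8.6773 + 3.0154 + 4.9543) = 56.9990 / 16.6470 = 3.42398

3.424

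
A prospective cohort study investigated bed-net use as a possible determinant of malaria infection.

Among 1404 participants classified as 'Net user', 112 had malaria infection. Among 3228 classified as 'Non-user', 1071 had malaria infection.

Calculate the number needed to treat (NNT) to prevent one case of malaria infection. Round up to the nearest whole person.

4

Risk in treated group = 112/1404 = 0.07977; risk in control = 1071/3228 = 0.33178.
Absolute risk reduction = 0.33178 − 0.07977 = 0.25201
NNT = 1 / ARR = 1 / 0.25201 = 3.968 → round up → 4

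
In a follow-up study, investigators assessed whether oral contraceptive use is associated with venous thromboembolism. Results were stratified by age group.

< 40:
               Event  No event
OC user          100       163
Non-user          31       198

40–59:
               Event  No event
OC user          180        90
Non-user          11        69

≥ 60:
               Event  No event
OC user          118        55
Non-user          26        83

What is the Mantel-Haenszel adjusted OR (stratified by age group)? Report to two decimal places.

OR_MH = Σ(aᵢdᵢ/nᵢ) / Σ(bᵢcᵢ/nᵢ), where nᵢ is the stratum total.
Stratum 1 (< 40): n = 492; a·d/n = 100·198/492 = 40.2439; b·c/n = 163·31/492 = 10.2703
Stratum 2 (40–59): n = 350; a·d/n = 180·69/350 = 35.4857; b·c/n = 90·11/350 = 2.8286
Stratum 3 (≥ 60): n = 282; a·d/n = 118·83/282 = 34.7305; b·c/n = 55·26/282 = 5.0709
OR_MH = (40.2439 + 35.4857 + 34.7305) / (10.2703 + 2.8286 + 5.0709) = 110.4601 / 18.1698 = 6.07932

6.08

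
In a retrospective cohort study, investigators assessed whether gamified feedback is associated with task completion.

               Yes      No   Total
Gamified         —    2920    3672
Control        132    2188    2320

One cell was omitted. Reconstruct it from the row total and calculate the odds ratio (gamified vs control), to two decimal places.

The missing cell is in the exposed row: 3672 − 2920 = 752.
So a = 752, b = 2920, c = 132, d = 2188.
OR = (a·d)/(b·c) = (752 × 2188) / (2920 × 132) = 1645376 / 385440 = 4.26883

4.27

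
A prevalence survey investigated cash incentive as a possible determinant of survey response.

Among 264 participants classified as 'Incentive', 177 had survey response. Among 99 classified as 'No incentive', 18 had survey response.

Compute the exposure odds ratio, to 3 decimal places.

9.155

From the description: a = 177, b = 87, c = 18, d = 81.
OR = (a·d)/(b·c) = (177 × 81) / (87 × 18) = 14337 / 1566 = 9.15517
The odds of survey response are about 9.16 times as high in the incentive group.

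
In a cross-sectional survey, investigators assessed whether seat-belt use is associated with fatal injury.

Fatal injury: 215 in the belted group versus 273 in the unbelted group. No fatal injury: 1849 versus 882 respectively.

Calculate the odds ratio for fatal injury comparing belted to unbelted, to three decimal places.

From the description: a = 215, b = 1849, c = 273, d = 882.
OR = (a·d)/(b·c) = (215 × 882) / (1849 × 273) = 189630 / 504777 = 0.37567
Exposure is associated with lower odds of fatal injury (OR = 0.38 < 1).

0.376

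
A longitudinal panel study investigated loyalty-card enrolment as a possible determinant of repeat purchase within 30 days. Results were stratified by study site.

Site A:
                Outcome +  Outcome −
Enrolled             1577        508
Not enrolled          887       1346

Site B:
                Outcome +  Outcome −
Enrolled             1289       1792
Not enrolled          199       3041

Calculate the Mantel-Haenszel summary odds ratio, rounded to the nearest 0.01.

OR_MH = Σ(aᵢdᵢ/nᵢ) / Σ(bᵢcᵢ/nᵢ), where nᵢ is the stratum total.
Stratum 1 (Site A): n = 4318; a·d/n = 1577·1346/4318 = 491.5799; b·c/n = 508·887/4318 = 104.3529
Stratum 2 (Site B): n = 6321; a·d/n = 1289·3041/6321 = 620.1312; b·c/n = 1792·199/6321 = 56.4164
OR_MH = (491.5799 + 620.1312) / (104.3529 + 56.4164) = 1111.7110 / 160.7693 = 6.91494

6.91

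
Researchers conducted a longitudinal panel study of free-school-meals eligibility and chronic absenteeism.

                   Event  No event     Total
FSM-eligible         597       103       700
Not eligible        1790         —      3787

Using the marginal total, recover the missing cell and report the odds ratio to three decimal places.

6.466

The missing cell is in the unexposed row: 3787 − 1790 = 1997.
So a = 597, b = 103, c = 1790, d = 1997.
OR = (a·d)/(b·c) = (597 × 1997) / (103 × 1790) = 1192209 / 184370 = 6.46639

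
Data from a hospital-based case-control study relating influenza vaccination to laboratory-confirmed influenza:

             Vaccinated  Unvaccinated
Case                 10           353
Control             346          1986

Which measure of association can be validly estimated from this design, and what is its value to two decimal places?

0.16

Reading the table with exposure as columns: a = 10 (Vaccinated, case), b = 346 (Vaccinated, non-case), c = 353 (Unvaccinated, case), d = 1986.
This is a hospital-based case-control study: participants were sampled on outcome status, so risks in the source population cannot be estimated directly — relative risk is not valid here. The odds ratio is the appropriate measure.
OR = (a·d)/(b·c) = (10 × 1986) / (346 × 353) = 19860 / 122138 = 0.16260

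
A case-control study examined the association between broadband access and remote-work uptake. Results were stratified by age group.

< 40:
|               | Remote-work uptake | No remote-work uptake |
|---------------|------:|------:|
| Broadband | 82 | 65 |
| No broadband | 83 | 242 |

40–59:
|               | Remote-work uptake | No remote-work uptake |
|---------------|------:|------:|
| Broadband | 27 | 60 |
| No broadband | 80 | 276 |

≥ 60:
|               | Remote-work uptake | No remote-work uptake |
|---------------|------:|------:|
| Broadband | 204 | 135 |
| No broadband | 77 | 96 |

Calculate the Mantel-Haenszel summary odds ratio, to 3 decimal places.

2.281

OR_MH = Σ(aᵢdᵢ/nᵢ) / Σ(bᵢcᵢ/nᵢ), where nᵢ is the stratum total.
Stratum 1 (< 40): n = 472; a·d/n = 82·242/472 = 42.0424; b·c/n = 65·83/472 = 11.4301
Stratum 2 (40–59): n = 443; a·d/n = 27·276/443 = 16.8217; b·c/n = 60·80/443 = 10.8352
Stratum 3 (≥ 60): n = 512; a·d/n = 204·96/512 = 38.2500; b·c/n = 135·77/512 = 20.3027
OR_MH = (42.0424 + 16.8217 + 38.2500) / (11.4301 + 10.8352 + 20.3027) = 97.1140 / 42.5680 = 2.28138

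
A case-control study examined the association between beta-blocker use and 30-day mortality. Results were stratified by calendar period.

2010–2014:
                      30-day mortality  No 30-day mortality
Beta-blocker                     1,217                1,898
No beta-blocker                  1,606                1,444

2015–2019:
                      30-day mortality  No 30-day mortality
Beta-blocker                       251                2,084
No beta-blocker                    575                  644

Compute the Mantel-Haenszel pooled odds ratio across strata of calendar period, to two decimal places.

0.40

OR_MH = Σ(aᵢdᵢ/nᵢ) / Σ(bᵢcᵢ/nᵢ), where nᵢ is the stratum total.
Stratum 1 (2010–2014): n = 6165; a·d/n = 1217·1444/6165 = 285.0524; b·c/n = 1898·1606/6165 = 494.4344
Stratum 2 (2015–2019): n = 3554; a·d/n = 251·644/3554 = 45.4823; b·c/n = 2084·575/3554 = 337.1694
OR_MH = (285.0524 + 45.4823) / (494.4344 + 337.1694) = 330.5347 / 831.6038 = 0.39747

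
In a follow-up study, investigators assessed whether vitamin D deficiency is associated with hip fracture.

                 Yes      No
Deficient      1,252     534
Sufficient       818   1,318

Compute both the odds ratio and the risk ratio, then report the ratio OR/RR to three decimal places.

2.064

Cells: a = 1252, b = 534, c = 818, d = 1318.
OR = (1252·1318)/(534·818) = 1650136/436812 = 3.77768
Risk in exposed = 1252/1786 = 0.70101; risk in unexposed = 818/2136 = 0.38296; RR = 1.83050
OR/RR = 3.77768 / 1.83050 = 2.06374
The outcome is not rare, so the OR lies further from 1 than the RR.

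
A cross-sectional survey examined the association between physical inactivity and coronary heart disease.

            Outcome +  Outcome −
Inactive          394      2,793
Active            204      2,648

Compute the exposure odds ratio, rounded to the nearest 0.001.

1.831

Cells: a = 394, b = 2793, c = 204, d = 2648.
OR = (a·d)/(b·c) = (394 × 2648) / (2793 × 204) = 1043312 / 569772 = 1.83110
The odds of coronary heart disease are about 1.83 times as high in the inactive group.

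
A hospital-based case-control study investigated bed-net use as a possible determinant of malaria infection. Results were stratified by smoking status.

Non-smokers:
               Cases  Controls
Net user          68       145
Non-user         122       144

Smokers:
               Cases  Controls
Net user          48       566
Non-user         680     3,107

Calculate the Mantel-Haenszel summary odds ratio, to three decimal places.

0.437

OR_MH = Σ(aᵢdᵢ/nᵢ) / Σ(bᵢcᵢ/nᵢ), where nᵢ is the stratum total.
Stratum 1 (Non-smokers): n = 479; a·d/n = 68·144/479 = 20.4426; b·c/n = 145·122/479 = 36.9311
Stratum 2 (Smokers): n = 4401; a·d/n = 48·3107/4401 = 33.8868; b·c/n = 566·680/4401 = 87.4529
OR_MH = (20.4426 + 33.8868) / (36.9311 + 87.4529) = 54.3294 / 124.3840 = 0.43679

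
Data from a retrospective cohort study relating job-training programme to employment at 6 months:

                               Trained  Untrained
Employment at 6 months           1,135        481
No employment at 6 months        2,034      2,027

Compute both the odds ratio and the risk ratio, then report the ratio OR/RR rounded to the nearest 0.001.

1.259

Reading the table with exposure as columns: a = 1135 (Trained, case), b = 2034 (Trained, non-case), c = 481 (Untrained, case), d = 2027.
OR = (1135·2027)/(2034·481) = 2300645/978354 = 2.35155
Risk in exposed = 1135/3169 = 0.35816; risk in unexposed = 481/2508 = 0.19179; RR = 1.86748
OR/RR = 2.35155 / 1.86748 = 1.25921
The outcome is not rare, so the OR lies further from 1 than the RR.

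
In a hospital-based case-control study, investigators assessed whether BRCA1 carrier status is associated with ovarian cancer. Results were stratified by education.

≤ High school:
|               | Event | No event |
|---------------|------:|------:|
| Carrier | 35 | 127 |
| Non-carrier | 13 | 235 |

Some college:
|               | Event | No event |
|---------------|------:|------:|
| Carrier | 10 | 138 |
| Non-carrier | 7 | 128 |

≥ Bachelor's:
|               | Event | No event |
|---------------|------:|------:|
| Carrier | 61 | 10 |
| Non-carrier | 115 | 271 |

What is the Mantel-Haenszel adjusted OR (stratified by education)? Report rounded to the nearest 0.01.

6.10

OR_MH = Σ(aᵢdᵢ/nᵢ) / Σ(bᵢcᵢ/nᵢ), where nᵢ is the stratum total.
Stratum 1 (≤ High school): n = 410; a·d/n = 35·235/410 = 20.0610; b·c/n = 127·13/410 = 4.0268
Stratum 2 (Some college): n = 283; a·d/n = 10·128/283 = 4.5230; b·c/n = 138·7/283 = 3.4134
Stratum 3 (≥ Bachelor's): n = 457; a·d/n = 61·271/457 = 36.1729; b·c/n = 10·115/457 = 2.5164
OR_MH = (20.0610 + 4.5230 + 36.1729) / (4.0268 + 3.4134 + 2.5164) = 60.7568 / 9.9567 = 6.10212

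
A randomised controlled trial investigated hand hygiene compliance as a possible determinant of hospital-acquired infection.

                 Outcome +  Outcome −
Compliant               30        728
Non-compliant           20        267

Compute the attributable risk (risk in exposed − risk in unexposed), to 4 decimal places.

Cells: a = 30, b = 728, c = 20, d = 267.
Risk in exposed = 30/758 = 0.039578; risk in unexposed = 20/287 = 0.069686.
Risk difference = 0.039578 − 0.069686 = -0.030109

-0.0301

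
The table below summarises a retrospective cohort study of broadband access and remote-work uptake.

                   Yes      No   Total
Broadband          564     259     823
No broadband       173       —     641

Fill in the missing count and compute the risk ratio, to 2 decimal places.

The missing cell is in the unexposed row: 641 − 173 = 468.
So a = 564, b = 259, c = 173, d = 468.
RR = [a/(a+b)] / [c/(c+d)] = (564/823) / (173/641) = 0.68530/0.26989 = 2.53917

2.54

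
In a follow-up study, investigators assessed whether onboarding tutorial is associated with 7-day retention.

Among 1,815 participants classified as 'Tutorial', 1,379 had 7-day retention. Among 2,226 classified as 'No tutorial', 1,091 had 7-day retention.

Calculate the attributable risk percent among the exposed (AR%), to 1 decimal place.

35.5

From the description: a = 1379, b = 436, c = 1091, d = 1135.
Risk in exposed = 1379/1815 = 0.75978; risk in unexposed = 1091/2226 = 0.49012.
RR = 0.75978/0.49012 = 1.55020
AR% = (RR − 1)/RR × 100 = (1.55020 − 1)/1.55020 × 100 = 35.4922%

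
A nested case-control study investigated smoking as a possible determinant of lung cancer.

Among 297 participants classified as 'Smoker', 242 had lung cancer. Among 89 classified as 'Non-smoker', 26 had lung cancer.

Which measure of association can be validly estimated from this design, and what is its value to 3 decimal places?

10.662

From the description: a = 242, b = 55, c = 26, d = 63.
This is a nested case-control study: participants were sampled on outcome status, so risks in the source population cannot be estimated directly — relative risk is not valid here. The odds ratio is the appropriate measure.
OR = (a·d)/(b·c) = (242 × 63) / (55 × 26) = 15246 / 1430 = 10.66154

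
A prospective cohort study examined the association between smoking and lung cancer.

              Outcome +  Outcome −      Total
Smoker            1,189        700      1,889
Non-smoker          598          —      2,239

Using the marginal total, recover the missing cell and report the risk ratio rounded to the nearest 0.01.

2.36

The missing cell is in the unexposed row: 2239 − 598 = 1641.
So a = 1189, b = 700, c = 598, d = 1641.
RR = [a/(a+b)] / [c/(c+d)] = (1189/1889) / (598/2239) = 0.62943/0.26708 = 2.35669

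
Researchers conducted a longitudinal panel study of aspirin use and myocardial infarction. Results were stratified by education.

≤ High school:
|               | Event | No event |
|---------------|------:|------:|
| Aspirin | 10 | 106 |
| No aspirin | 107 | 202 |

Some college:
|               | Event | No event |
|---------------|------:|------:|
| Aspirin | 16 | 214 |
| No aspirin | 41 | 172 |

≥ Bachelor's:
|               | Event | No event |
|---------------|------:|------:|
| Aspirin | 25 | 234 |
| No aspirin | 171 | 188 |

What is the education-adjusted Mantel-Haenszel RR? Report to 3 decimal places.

0.241

RR_MH = Σ(aᵢ·n₀ᵢ/nᵢ) / Σ(cᵢ·n₁ᵢ/nᵢ), with n₁ᵢ = aᵢ+bᵢ (exposed), n₀ᵢ = cᵢ+dᵢ (unexposed), nᵢ = n₁ᵢ+n₀ᵢ.
Stratum 1 (≤ High school): n₁ = 116, n₀ = 309, n = 425; a·n₀/n = 10·309/425 = 7.2706; c·n₁/n = 107·116/425 = 29.2047
Stratum 2 (Some college): n₁ = 230, n₀ = 213, n = 443; a·n₀/n = 16·213/443 = 7.6930; c·n₁/n = 41·230/443 = 21.2867
Stratum 3 (≥ Bachelor's): n₁ = 259, n₀ = 359, n = 618; a·n₀/n = 25·359/618 = 14.5227; c·n₁/n = 171·259/618 = 71.6650
RR_MH = (7.2706 + 7.6930 + 14.5227) / (29.2047 + 21.2867 + 71.6650) = 29.4862 / 122.1564 = 0.24138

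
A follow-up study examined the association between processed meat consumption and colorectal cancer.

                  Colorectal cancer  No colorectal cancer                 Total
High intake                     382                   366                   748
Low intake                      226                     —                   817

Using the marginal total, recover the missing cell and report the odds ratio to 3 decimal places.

2.729

The missing cell is in the unexposed row: 817 − 226 = 591.
So a = 382, b = 366, c = 226, d = 591.
OR = (a·d)/(b·c) = (382 × 591) / (366 × 226) = 225762 / 82716 = 2.72936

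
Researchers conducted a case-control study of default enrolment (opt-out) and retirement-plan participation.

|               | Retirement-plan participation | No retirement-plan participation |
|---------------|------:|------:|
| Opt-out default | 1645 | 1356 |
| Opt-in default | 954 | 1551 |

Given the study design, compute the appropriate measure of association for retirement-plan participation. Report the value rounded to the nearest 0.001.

Cells: a = 1645, b = 1356, c = 954, d = 1551.
This is a case-control study: participants were sampled on outcome status, so risks in the source population cannot be estimated directly — relative risk is not valid here. The odds ratio is the appropriate measure.
OR = (a·d)/(b·c) = (1645 × 1551) / (1356 × 954) = 2551395 / 1293624 = 1.97228

1.972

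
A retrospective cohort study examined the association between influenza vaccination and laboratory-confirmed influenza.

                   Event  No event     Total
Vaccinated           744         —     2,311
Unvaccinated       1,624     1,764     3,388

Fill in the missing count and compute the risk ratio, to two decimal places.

0.67

The missing cell is in the exposed row: 2311 − 744 = 1567.
So a = 744, b = 1567, c = 1624, d = 1764.
RR = [a/(a+b)] / [c/(c+d)] = (744/2311) / (1624/3388) = 0.32194/0.47934 = 0.67163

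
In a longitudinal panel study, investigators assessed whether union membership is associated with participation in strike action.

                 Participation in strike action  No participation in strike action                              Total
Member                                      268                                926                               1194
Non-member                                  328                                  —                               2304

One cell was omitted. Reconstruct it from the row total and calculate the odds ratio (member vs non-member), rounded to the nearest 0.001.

The missing cell is in the unexposed row: 2304 − 328 = 1976.
So a = 268, b = 926, c = 328, d = 1976.
OR = (a·d)/(b·c) = (268 × 1976) / (926 × 328) = 529568 / 303728 = 1.74356

1.744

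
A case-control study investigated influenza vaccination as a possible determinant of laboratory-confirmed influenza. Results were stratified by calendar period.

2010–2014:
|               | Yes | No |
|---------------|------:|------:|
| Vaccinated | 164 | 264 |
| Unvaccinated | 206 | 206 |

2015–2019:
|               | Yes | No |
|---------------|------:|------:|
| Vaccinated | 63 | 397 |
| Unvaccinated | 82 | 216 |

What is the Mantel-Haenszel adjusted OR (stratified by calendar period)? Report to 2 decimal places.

OR_MH = Σ(aᵢdᵢ/nᵢ) / Σ(bᵢcᵢ/nᵢ), where nᵢ is the stratum total.
Stratum 1 (2010–2014): n = 840; a·d/n = 164·206/840 = 40.2190; b·c/n = 264·206/840 = 64.7429
Stratum 2 (2015–2019): n = 758; a·d/n = 63·216/758 = 17.9525; b·c/n = 397·82/758 = 42.9472
OR_MH = (40.2190 + 17.9525) / (64.7429 + 42.9472) = 58.1716 / 107.6901 = 0.54018

0.54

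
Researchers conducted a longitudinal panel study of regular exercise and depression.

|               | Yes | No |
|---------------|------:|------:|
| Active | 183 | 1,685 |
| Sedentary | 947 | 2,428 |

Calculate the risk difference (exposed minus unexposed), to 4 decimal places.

Cells: a = 183, b = 1685, c = 947, d = 2428.
Risk in exposed = 183/1868 = 0.097966; risk in unexposed = 947/3375 = 0.280593.
Risk difference = 0.097966 − 0.280593 = -0.182627

-0.1826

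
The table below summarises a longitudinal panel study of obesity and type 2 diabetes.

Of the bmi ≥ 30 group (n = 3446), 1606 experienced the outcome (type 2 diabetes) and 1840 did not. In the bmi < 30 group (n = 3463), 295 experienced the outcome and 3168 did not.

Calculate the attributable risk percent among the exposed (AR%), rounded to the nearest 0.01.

81.72

From the description: a = 1606, b = 1840, c = 295, d = 3168.
Risk in exposed = 1606/3446 = 0.46605; risk in unexposed = 295/3463 = 0.08519.
RR = 0.46605/0.08519 = 5.47092
AR% = (RR − 1)/RR × 100 = (5.47092 − 1)/5.47092 × 100 = 81.7216%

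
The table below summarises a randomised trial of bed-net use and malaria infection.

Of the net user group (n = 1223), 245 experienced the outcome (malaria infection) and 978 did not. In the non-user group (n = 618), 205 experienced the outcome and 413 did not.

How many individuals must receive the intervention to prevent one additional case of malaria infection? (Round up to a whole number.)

8

Risk in treated group = 245/1223 = 0.20033; risk in control = 205/618 = 0.33172.
Absolute risk reduction = 0.33172 − 0.20033 = 0.13139
NNT = 1 / ARR = 1 / 0.13139 = 7.611 → round up → 8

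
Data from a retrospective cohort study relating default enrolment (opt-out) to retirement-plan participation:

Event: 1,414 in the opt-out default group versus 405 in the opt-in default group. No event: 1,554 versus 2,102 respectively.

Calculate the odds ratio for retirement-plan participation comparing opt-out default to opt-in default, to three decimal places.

From the description: a = 1414, b = 1554, c = 405, d = 2102.
OR = (a·d)/(b·c) = (1414 × 2102) / (1554 × 405) = 2972228 / 629370 = 4.72254
The odds of retirement-plan participation are about 4.72 times as high in the opt-out default group.

4.723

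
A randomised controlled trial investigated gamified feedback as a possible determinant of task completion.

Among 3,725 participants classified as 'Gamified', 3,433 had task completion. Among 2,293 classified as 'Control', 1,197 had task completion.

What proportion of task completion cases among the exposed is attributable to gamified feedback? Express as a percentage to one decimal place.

From the description: a = 3433, b = 292, c = 1197, d = 1096.
Risk in exposed = 3433/3725 = 0.92161; risk in unexposed = 1197/2293 = 0.52202.
RR = 0.92161/0.52202 = 1.76546
AR% = (RR − 1)/RR × 100 = (1.76546 − 1)/1.76546 × 100 = 43.3575%

43.4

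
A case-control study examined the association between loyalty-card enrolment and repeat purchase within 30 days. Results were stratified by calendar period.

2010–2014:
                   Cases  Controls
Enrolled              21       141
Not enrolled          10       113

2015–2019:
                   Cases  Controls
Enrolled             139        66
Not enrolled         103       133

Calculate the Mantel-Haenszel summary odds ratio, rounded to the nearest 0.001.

2.468

OR_MH = Σ(aᵢdᵢ/nᵢ) / Σ(bᵢcᵢ/nᵢ), where nᵢ is the stratum total.
Stratum 1 (2010–2014): n = 285; a·d/n = 21·113/285 = 8.3263; b·c/n = 141·10/285 = 4.9474
Stratum 2 (2015–2019): n = 441; a·d/n = 139·133/441 = 41.9206; b·c/n = 66·103/441 = 15.4150
OR_MH = (8.3263 + 41.9206) / (4.9474 + 15.4150) = 50.2470 / 20.3623 = 2.46764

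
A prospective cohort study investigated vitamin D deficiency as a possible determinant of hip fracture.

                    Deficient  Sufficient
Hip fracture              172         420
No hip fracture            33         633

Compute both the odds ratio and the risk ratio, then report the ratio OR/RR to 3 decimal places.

Reading the table with exposure as columns: a = 172 (Deficient, case), b = 33 (Deficient, non-case), c = 420 (Sufficient, case), d = 633.
OR = (172·633)/(33·420) = 108876/13860 = 7.85541
Risk in exposed = 172/205 = 0.83902; risk in unexposed = 420/1053 = 0.39886; RR = 2.10355
OR/RR = 7.85541 / 2.10355 = 3.73435
The outcome is not rare, so the OR lies further from 1 than the RR.

3.734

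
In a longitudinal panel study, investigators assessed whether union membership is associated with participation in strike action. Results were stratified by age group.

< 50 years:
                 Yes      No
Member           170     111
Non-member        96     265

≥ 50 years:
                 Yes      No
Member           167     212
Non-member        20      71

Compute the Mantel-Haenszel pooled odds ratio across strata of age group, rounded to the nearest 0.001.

OR_MH = Σ(aᵢdᵢ/nᵢ) / Σ(bᵢcᵢ/nᵢ), where nᵢ is the stratum total.
Stratum 1 (< 50 years): n = 642; a·d/n = 170·265/642 = 70.1713; b·c/n = 111·96/642 = 16.5981
Stratum 2 (≥ 50 years): n = 470; a·d/n = 167·71/470 = 25.2277; b·c/n = 212·20/470 = 9.0213
OR_MH = (70.1713 + 25.2277) / (16.5981 + 9.0213) = 95.3990 / 25.6194 = 3.72370

3.724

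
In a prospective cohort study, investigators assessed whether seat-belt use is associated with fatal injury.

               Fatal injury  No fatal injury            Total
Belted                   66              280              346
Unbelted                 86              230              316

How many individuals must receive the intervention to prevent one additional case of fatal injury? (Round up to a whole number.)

13

Risk in treated group = 66/346 = 0.19075; risk in control = 86/316 = 0.27215.
Absolute risk reduction = 0.27215 − 0.19075 = 0.08140
NNT = 1 / ARR = 1 / 0.08140 = 12.285 → round up → 13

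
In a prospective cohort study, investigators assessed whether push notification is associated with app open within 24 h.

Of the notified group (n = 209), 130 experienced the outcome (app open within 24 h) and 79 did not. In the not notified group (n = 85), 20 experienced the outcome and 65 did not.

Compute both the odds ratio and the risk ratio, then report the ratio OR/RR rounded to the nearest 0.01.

2.02

From the description: a = 130, b = 79, c = 20, d = 65.
OR = (130·65)/(79·20) = 8450/1580 = 5.34810
Risk in exposed = 130/209 = 0.62201; risk in unexposed = 20/85 = 0.23529; RR = 2.64354
OR/RR = 5.34810 / 2.64354 = 2.02308
The outcome is not rare, so the OR lies further from 1 than the RR.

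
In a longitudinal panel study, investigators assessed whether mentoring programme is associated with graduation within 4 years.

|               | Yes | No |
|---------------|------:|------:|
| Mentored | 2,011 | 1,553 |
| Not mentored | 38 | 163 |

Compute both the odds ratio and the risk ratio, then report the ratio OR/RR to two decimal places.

Cells: a = 2011, b = 1553, c = 38, d = 163.
OR = (2011·163)/(1553·38) = 327793/59014 = 5.55450
Risk in exposed = 2011/3564 = 0.56425; risk in unexposed = 38/201 = 0.18905; RR = 2.98460
OR/RR = 5.55450 / 2.98460 = 1.86105
The outcome is not rare, so the OR lies further from 1 than the RR.

1.86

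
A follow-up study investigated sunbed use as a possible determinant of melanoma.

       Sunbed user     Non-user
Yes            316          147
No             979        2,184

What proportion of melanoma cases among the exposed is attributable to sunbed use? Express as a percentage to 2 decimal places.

Reading the table with exposure as columns: a = 316 (Sunbed user, case), b = 979 (Sunbed user, non-case), c = 147 (Non-user, case), d = 2184.
Risk in exposed = 316/1295 = 0.24402; risk in unexposed = 147/2331 = 0.06306.
RR = 0.24402/0.06306 = 3.86939
AR% = (RR − 1)/RR × 100 = (3.86939 − 1)/3.86939 × 100 = 74.1561%

74.16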